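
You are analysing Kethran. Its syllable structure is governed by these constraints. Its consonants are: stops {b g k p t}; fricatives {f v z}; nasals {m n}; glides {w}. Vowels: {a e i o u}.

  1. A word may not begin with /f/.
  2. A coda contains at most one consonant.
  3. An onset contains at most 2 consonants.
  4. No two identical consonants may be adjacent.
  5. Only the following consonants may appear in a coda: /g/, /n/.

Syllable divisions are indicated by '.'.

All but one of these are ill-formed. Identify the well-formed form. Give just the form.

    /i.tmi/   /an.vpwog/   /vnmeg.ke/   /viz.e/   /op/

/i.tmi/

/i.tmi/ — σ1 onset /∅/, coda /∅/ ok; σ2 onset /tm/ (2C), coda /∅/ ok → well-formed
/an.vpwog/ — violates constraint 3: syllable 2 onset /vpw/ has 3 consonants (> 2) → ill-formed
/vnmeg.ke/ — violates constraint 3: syllable 1 onset /vnm/ has 3 consonants (> 2) → ill-formed
/viz.e/ — violates constraint 5: syllable 1 coda contains /z/, which is not a licensed coda consonant → ill-formed
/op/ — violates constraint 5: syllable 1 coda contains /p/, which is not a licensed coda consonant → ill-formed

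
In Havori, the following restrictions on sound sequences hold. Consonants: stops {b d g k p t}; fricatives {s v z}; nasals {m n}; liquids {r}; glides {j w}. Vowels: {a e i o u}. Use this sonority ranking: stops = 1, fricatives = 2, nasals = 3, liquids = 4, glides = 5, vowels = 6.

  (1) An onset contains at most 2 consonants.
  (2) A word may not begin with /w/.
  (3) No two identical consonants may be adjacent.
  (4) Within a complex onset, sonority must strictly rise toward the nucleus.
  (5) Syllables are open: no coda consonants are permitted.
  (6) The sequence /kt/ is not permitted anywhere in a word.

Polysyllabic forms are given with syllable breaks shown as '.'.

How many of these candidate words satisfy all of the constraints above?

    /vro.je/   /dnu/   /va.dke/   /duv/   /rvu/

/vro.je/ — σ1 onset /vr/ (2→4 rises), coda /∅/ ok; σ2 onset /j/, coda /∅/ ok → permitted
/dnu/ — σ1 onset /dn/ (1→3 rises), coda /∅/ ok → permitted
/va.dke/ — violates constraint 4: syllable 2 onset /dk/: /d/ (stop, 1) → /k/ (stop, 1) does not rise → not permitted
/duv/ — violates constraint 5: syllable 1 coda /v/ has 1 consonant (> 0) → not permitted
/rvu/ — violates constraint 4: syllable 1 onset /rv/: /r/ (liquid, 4) → /v/ (fricative, 2) does not rise → not permitted
Permitted: /vro.je/, /dnu/ → 2.

2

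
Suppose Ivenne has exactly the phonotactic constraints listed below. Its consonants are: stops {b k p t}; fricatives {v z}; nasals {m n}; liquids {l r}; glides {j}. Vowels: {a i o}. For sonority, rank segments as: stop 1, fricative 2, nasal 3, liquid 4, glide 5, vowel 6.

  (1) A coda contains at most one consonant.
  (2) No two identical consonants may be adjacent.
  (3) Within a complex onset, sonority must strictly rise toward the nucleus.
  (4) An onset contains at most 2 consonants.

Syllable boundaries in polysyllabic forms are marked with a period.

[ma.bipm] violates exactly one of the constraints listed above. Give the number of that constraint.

1

[ma.bipm]: syllable 2 coda /pm/ has 2 consonants (> 1).
This is a violation of constraint 1: "A coda contains at most one consonant."
The remaining constraints (2, 3, 4) are satisfied.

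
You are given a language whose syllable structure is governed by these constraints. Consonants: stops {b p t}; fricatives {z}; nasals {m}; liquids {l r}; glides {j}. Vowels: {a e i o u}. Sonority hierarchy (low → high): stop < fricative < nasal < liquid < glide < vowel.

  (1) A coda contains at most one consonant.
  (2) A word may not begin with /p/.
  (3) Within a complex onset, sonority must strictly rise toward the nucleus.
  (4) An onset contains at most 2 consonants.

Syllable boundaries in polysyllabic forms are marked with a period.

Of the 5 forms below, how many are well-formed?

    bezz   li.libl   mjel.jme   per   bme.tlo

bezz — violates constraint 1: syllable 1 coda /zz/ has 2 consonants (> 1) → ill-formed
li.libl — violates constraint 1: syllable 2 coda /bl/ has 2 consonants (> 1) → ill-formed
mjel.jme — violates constraint 3: syllable 2 onset /jm/: /j/ (glide, 5) → /m/ (nasal, 3) does not rise → ill-formed
per — violates constraint 2: word begins with /p/ → ill-formed
bme.tlo — σ1 onset /bm/ (1→3 rises), coda /∅/ ok; σ2 onset /tl/ (1→4 rises), coda /∅/ ok → well-formed
Well-formed: bme.tlo → 1.

1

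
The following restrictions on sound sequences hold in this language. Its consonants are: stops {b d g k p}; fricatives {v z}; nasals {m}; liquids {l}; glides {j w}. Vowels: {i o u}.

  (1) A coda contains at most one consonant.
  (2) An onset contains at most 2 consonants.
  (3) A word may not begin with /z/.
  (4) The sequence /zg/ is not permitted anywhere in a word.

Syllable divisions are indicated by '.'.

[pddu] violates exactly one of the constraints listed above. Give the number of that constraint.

2

[pddu]: syllable 1 onset /pdd/ has 3 consonants (> 2).
This is a violation of constraint 2: "An onset contains at most 2 consonants."
The remaining constraints (1, 3, 4) are satisfied.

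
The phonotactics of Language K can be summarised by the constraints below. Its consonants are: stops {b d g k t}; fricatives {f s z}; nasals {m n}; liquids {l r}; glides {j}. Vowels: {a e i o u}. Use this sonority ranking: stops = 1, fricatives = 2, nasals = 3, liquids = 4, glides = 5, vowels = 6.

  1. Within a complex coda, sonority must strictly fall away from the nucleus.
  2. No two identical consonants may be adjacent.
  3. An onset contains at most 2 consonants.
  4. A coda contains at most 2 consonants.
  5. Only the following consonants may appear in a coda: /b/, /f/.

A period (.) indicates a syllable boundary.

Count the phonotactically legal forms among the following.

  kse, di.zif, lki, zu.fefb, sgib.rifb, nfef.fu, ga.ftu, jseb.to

7

kse — σ1 onset /ks/ (2C), coda /∅/ ok → phonotactically legal
di.zif — σ1 onset /d/, coda /∅/ ok; σ2 onset /z/, coda /f/ ok → phonotactically legal
lki — σ1 onset /lk/ (2C), coda /∅/ ok → phonotactically legal
zu.fefb — σ1 onset /z/, coda /∅/ ok; σ2 onset /f/, coda /fb/ (2→1 falls) ok → phonotactically legal
sgib.rifb — σ1 onset /sg/ (2C), coda /b/ ok; σ2 onset /r/, coda /fb/ (2→1 falls) ok → phonotactically legal
nfef.fu — violates constraint 2: adjacent identical consonants /ff/ → phonotactically illegal
ga.ftu — σ1 onset /g/, coda /∅/ ok; σ2 onset /ft/ (2C), coda /∅/ ok → phonotactically legal
jseb.to — σ1 onset /js/ (2C), coda /b/ ok; σ2 onset /t/, coda /∅/ ok → phonotactically legal
Phonotactically legal: kse, di.zif, lki, zu.fefb, sgib.rifb, ga.ftu, jseb.to → 7.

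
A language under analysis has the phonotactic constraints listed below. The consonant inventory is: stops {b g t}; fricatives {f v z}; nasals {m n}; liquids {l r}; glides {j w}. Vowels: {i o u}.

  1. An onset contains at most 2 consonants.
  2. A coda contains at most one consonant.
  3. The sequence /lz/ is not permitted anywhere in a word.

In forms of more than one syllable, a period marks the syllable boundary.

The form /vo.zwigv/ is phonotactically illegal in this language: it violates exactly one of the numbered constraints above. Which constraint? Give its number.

/vo.zwigv/: syllable 2 coda /gv/ has 2 consonants (> 1).
This is a violation of constraint 2: "A coda contains at most one consonant."
The remaining constraints (1, 3) are satisfied.

2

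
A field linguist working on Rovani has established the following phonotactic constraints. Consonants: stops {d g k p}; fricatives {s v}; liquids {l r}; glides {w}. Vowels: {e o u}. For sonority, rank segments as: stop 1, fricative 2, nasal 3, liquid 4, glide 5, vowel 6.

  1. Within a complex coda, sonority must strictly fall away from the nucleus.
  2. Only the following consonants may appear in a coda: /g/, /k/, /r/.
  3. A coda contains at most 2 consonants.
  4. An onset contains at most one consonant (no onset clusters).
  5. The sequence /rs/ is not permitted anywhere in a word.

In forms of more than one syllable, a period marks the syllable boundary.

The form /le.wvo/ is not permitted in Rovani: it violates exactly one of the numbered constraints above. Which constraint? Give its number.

4

/le.wvo/: syllable 2 onset /wv/ has 2 consonants (> 1).
This is a violation of constraint 4: "An onset contains at most one consonant (no onset clusters)."
The remaining constraints (1, 2, 3, 5) are satisfied.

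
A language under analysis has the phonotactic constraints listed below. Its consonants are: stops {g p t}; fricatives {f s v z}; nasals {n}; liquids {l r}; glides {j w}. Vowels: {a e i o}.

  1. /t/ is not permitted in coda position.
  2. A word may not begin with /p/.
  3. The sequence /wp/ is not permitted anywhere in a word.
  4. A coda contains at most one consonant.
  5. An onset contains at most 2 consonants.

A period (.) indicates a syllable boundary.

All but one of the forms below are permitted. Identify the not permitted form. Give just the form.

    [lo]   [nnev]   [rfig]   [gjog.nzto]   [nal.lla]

[lo] — σ1 onset /l/, coda /∅/ ok → permitted
[nnev] — σ1 onset /nn/ (2C), coda /v/ ok → permitted
[rfig] — σ1 onset /rf/ (2C), coda /g/ ok → permitted
[gjog.nzto] — violates constraint 5: syllable 2 onset /nzt/ has 3 consonants (> 2) → not permitted
[nal.lla] — σ1 onset /n/, coda /l/ ok; σ2 onset /ll/ (2C), coda /∅/ ok → permitted

[gjog.nzto]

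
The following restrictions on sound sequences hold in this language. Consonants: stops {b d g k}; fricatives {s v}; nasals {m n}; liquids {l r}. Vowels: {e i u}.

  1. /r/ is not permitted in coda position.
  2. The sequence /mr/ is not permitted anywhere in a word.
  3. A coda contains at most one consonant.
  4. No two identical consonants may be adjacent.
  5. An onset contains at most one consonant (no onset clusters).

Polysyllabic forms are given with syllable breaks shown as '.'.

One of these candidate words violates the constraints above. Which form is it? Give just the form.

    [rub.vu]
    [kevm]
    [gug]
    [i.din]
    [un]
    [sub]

[kevm]

[rub.vu] — σ1 onset /r/, coda /b/ ok; σ2 onset /v/, coda /∅/ ok → well-formed
[kevm] — violates constraint 3: syllable 1 coda /vm/ has 2 consonants (> 1) → ill-formed
[gug] — σ1 onset /g/, coda /g/ ok → well-formed
[i.din] — σ1 onset /∅/, coda /∅/ ok; σ2 onset /d/, coda /n/ ok → well-formed
[un] — σ1 onset /∅/, coda /n/ ok → well-formed
[sub] — σ1 onset /s/, coda /b/ ok → well-formed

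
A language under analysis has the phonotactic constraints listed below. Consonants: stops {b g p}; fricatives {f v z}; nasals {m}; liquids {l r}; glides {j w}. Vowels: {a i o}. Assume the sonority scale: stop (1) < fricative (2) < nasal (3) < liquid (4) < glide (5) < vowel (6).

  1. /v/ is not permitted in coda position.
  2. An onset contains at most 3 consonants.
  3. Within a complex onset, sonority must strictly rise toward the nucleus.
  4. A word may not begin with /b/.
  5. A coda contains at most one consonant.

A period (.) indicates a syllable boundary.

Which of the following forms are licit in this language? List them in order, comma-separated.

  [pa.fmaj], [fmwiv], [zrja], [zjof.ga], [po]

[pa.fmaj], [zrja], [zjof.ga], [po]

[pa.fmaj] — σ1 onset /p/, coda /∅/ ok; σ2 onset /fm/ (2→3 rises), coda /j/ ok → licit
[fmwiv] — violates constraint 1: syllable 1 coda contains /v/ → illicit
[zrja] — σ1 onset /zrj/ (2→4→5 rises), coda /∅/ ok → licit
[zjof.ga] — σ1 onset /zj/ (2→5 rises), coda /f/ ok; σ2 onset /g/, coda /∅/ ok → licit
[po] — σ1 onset /p/, coda /∅/ ok → licit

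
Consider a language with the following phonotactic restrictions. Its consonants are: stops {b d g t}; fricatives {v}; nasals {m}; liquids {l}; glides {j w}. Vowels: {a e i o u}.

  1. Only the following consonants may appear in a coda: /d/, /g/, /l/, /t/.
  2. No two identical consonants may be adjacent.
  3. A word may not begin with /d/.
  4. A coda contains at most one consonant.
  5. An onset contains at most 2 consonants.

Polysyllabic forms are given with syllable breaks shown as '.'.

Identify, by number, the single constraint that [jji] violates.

[jji]: adjacent identical consonants /jj/.
This is a violation of constraint 2: "No two identical consonants may be adjacent."
The remaining constraints (1, 3, 4, 5) are satisfied.

2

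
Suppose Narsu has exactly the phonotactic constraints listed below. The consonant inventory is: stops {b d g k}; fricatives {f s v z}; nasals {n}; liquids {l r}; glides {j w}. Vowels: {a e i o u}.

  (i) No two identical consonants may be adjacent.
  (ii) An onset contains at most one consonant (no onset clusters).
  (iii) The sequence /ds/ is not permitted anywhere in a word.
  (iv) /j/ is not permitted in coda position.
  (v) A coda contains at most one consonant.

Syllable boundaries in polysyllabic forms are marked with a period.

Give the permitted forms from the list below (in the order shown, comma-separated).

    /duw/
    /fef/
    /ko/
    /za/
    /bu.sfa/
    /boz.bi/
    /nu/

/duw/, /fef/, /ko/, /za/, /boz.bi/, /nu/

/duw/ — σ1 onset /d/, coda /w/ ok → permitted
/fef/ — σ1 onset /f/, coda /f/ ok → permitted
/ko/ — σ1 onset /k/, coda /∅/ ok → permitted
/za/ — σ1 onset /z/, coda /∅/ ok → permitted
/bu.sfa/ — violates constraint (ii): syllable 2 onset /sf/ has 2 consonants (> 1) → not permitted
/boz.bi/ — σ1 onset /b/, coda /z/ ok; σ2 onset /b/, coda /∅/ ok → permitted
/nu/ — σ1 onset /n/, coda /∅/ ok → permitted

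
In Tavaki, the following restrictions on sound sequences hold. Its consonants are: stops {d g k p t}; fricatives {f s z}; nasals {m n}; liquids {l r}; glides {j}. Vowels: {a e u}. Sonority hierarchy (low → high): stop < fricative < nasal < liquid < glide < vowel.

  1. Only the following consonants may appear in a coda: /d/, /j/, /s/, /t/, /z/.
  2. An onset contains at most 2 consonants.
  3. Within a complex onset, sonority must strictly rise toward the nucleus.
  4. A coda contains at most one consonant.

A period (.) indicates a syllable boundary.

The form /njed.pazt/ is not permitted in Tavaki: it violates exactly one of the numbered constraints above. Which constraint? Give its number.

4

/njed.pazt/: syllable 2 coda /zt/ has 2 consonants (> 1).
This is a violation of constraint 4: "A coda contains at most one consonant."
The remaining constraints (1, 2, 3) are satisfied.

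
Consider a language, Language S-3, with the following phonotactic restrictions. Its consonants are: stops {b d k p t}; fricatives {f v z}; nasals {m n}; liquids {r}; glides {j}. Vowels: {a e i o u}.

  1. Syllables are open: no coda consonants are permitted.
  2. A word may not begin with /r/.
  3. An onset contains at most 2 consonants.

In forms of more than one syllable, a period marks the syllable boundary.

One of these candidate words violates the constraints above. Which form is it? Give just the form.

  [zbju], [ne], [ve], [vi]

[zbju]

[zbju] — violates constraint 3: syllable 1 onset /zbj/ has 3 consonants (> 2) → illicit
[ne] — σ1 onset /n/, coda /∅/ ok → licit
[ve] — σ1 onset /v/, coda /∅/ ok → licit
[vi] — σ1 onset /v/, coda /∅/ ok → licit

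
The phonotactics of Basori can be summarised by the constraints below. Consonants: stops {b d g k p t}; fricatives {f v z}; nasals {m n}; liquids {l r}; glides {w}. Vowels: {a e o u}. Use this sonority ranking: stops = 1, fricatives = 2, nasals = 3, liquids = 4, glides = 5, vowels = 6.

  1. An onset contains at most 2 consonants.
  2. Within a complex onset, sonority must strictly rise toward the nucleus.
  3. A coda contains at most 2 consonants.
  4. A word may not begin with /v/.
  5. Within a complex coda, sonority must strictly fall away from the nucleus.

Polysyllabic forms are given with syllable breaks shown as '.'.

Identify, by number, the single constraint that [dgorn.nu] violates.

[dgorn.nu]: syllable 1 onset /dg/: /d/ (stop, 1) → /g/ (stop, 1) does not rise.
This is a violation of constraint 2: "Within a complex onset, sonority must strictly rise toward the nucleus."
The remaining constraints (1, 3, 4, 5) are satisfied.

2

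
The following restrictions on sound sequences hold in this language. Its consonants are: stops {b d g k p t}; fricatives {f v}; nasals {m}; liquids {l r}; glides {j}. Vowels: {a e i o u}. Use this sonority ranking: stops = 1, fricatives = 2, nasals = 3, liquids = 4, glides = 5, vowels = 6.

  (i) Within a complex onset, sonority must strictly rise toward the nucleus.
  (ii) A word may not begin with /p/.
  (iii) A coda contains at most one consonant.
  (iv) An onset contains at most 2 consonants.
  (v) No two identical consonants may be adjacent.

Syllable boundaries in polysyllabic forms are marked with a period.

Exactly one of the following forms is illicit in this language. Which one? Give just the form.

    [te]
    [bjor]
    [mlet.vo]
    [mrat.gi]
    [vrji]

[vrji]

[te] — σ1 onset /t/, coda /∅/ ok → licit
[bjor] — σ1 onset /bj/ (1→5 rises), coda /r/ ok → licit
[mlet.vo] — σ1 onset /ml/ (3→4 rises), coda /t/ ok; σ2 onset /v/, coda /∅/ ok → licit
[mrat.gi] — σ1 onset /mr/ (3→4 rises), coda /t/ ok; σ2 onset /g/, coda /∅/ ok → licit
[vrji] — violates constraint (iv): syllable 1 onset /vrj/ has 3 consonants (> 2) → illicit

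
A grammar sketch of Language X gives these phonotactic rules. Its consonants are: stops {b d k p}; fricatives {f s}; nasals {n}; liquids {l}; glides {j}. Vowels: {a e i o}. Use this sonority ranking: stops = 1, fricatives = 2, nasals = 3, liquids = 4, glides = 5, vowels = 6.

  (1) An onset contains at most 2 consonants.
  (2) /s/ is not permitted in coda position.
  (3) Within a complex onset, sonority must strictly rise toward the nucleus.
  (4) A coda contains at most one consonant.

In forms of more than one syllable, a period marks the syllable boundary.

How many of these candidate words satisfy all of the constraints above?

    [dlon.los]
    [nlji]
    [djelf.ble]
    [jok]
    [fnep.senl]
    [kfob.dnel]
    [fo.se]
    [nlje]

3

[dlon.los] — violates constraint 2: syllable 2 coda contains /s/ → phonotactically illegal
[nlji] — violates constraint 1: syllable 1 onset /nlj/ has 3 consonants (> 2) → phonotactically illegal
[djelf.ble] — violates constraint 4: syllable 1 coda /lf/ has 2 consonants (> 1) → phonotactically illegal
[jok] — σ1 onset /j/, coda /k/ ok → phonotactically legal
[fnep.senl] — violates constraint 4: syllable 2 coda /nl/ has 2 consonants (> 1) → phonotactically illegal
[kfob.dnel] — σ1 onset /kf/ (1→2 rises), coda /b/ ok; σ2 onset /dn/ (1→3 rises), coda /l/ ok → phonotactically legal
[fo.se] — σ1 onset /f/, coda /∅/ ok; σ2 onset /s/, coda /∅/ ok → phonotactically legal
[nlje] — violates constraint 1: syllable 1 onset /nlj/ has 3 consonants (> 2) → phonotactically illegal
Phonotactically legal: [jok], [kfob.dnel], [fo.se] → 3.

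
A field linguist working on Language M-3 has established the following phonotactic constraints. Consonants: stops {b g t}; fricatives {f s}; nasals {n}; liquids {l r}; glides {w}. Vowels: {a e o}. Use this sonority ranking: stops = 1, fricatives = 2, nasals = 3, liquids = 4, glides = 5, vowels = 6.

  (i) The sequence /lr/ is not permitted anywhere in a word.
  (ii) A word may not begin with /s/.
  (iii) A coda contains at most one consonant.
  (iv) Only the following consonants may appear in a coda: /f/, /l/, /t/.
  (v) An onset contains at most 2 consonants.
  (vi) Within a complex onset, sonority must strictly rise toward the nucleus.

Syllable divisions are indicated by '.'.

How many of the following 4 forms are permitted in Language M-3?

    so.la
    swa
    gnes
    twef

so.la — violates constraint (ii): word begins with /s/ → not permitted
swa — violates constraint (ii): word begins with /s/ → not permitted
gnes — violates constraint (iv): syllable 1 coda contains /s/, which is not a licensed coda consonant → not permitted
twef — σ1 onset /tw/ (1→5 rises), coda /f/ ok → permitted
Permitted: twef → 1.

1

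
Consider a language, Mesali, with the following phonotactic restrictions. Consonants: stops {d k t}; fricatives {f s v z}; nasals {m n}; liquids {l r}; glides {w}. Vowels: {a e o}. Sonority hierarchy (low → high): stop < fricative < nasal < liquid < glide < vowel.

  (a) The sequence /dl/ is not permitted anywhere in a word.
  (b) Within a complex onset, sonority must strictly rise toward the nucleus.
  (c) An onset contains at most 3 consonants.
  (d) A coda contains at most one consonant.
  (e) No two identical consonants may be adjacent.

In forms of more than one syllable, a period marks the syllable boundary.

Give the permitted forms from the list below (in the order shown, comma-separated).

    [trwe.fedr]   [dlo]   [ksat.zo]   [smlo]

[ksat.zo], [smlo]

[trwe.fedr] — violates constraint (d): syllable 2 coda /dr/ has 2 consonants (> 1) → not permitted
[dlo] — violates constraint (a): contains banned sequence /dl/ → not permitted
[ksat.zo] — σ1 onset /ks/ (1→2 rises), coda /t/ ok; σ2 onset /z/, coda /∅/ ok → permitted
[smlo] — σ1 onset /sml/ (2→3→4 rises), coda /∅/ ok → permitted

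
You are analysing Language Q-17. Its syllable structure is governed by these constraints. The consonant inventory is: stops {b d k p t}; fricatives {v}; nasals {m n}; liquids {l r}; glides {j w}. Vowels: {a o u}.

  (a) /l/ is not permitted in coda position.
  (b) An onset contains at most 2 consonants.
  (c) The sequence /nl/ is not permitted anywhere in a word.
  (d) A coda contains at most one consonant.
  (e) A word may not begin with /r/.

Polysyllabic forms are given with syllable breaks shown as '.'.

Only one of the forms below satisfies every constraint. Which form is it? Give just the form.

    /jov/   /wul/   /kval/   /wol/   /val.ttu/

/jov/ — σ1 onset /j/, coda /v/ ok → well-formed
/wul/ — violates constraint (a): syllable 1 coda contains /l/ → ill-formed
/kval/ — violates constraint (a): syllable 1 coda contains /l/ → ill-formed
/wol/ — violates constraint (a): syllable 1 coda contains /l/ → ill-formed
/val.ttu/ — violates constraint (a): syllable 1 coda contains /l/ → ill-formed

/jov/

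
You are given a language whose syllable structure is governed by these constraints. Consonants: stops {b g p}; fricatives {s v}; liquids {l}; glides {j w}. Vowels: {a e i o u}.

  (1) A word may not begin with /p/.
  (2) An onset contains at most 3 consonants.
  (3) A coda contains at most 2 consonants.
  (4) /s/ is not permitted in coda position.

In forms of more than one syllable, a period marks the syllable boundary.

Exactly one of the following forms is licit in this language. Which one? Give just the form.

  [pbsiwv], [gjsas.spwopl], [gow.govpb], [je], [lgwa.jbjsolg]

[pbsiwv] — violates constraint 1: word begins with /p/ → illicit
[gjsas.spwopl] — violates constraint 4: syllable 1 coda contains /s/ → illicit
[gow.govpb] — violates constraint 3: syllable 2 coda /vpb/ has 3 consonants (> 2) → illicit
[je] — σ1 onset /j/, coda /∅/ ok → licit
[lgwa.jbjsolg] — violates constraint 2: syllable 2 onset /jbjs/ has 4 consonants (> 3) → illicit

[je]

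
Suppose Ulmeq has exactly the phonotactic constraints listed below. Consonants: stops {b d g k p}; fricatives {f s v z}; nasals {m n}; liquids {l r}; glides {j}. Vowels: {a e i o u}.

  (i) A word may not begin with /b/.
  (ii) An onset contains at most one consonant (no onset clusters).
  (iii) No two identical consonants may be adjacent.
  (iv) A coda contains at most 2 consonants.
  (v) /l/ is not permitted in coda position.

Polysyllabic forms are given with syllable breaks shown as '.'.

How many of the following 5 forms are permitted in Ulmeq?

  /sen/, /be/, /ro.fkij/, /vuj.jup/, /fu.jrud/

1

/sen/ — σ1 onset /s/, coda /n/ ok → permitted
/be/ — violates constraint (i): word begins with /b/ → not permitted
/ro.fkij/ — violates constraint (ii): syllable 2 onset /fk/ has 2 consonants (> 1) → not permitted
/vuj.jup/ — violates constraint (iii): adjacent identical consonants /jj/ → not permitted
/fu.jrud/ — violates constraint (ii): syllable 2 onset /jr/ has 2 consonants (> 1) → not permitted
Permitted: /sen/ → 1.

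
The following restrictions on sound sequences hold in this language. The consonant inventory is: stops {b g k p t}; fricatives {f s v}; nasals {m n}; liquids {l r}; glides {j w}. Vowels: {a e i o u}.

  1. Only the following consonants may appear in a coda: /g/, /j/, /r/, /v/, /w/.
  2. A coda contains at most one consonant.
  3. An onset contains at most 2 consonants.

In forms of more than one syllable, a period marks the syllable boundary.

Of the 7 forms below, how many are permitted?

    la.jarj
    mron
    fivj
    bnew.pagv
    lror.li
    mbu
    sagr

la.jarj — violates constraint 2: syllable 2 coda /rj/ has 2 consonants (> 1) → not permitted
mron — violates constraint 1: syllable 1 coda contains /n/, which is not a licensed coda consonant → not permitted
fivj — violates constraint 2: syllable 1 coda /vj/ has 2 consonants (> 1) → not permitted
bnew.pagv — violates constraint 2: syllable 2 coda /gv/ has 2 consonants (> 1) → not permitted
lror.li — σ1 onset /lr/ (2C), coda /r/ ok; σ2 onset /l/, coda /∅/ ok → permitted
mbu — σ1 onset /mb/ (2C), coda /∅/ ok → permitted
sagr — violates constraint 2: syllable 1 coda /gr/ has 2 consonants (> 1) → not permitted
Permitted: lror.li, mbu → 2.

2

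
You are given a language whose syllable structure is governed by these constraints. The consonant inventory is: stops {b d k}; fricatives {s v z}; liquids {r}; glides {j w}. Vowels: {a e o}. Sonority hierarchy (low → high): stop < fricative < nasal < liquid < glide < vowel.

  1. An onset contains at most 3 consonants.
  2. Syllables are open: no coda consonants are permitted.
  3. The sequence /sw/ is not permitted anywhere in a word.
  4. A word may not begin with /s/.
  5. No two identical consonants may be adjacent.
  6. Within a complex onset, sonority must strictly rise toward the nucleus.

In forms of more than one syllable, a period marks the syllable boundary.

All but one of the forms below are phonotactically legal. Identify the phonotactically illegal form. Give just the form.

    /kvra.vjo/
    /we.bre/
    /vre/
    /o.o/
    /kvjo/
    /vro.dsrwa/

/vro.dsrwa/

/kvra.vjo/ — σ1 onset /kvr/ (1→2→4 rises), coda /∅/ ok; σ2 onset /vj/ (2→5 rises), coda /∅/ ok → phonotactically legal
/we.bre/ — σ1 onset /w/, coda /∅/ ok; σ2 onset /br/ (1→4 rises), coda /∅/ ok → phonotactically legal
/vre/ — σ1 onset /vr/ (2→4 rises), coda /∅/ ok → phonotactically legal
/o.o/ — σ1 onset /∅/, coda /∅/ ok; σ2 onset /∅/, coda /∅/ ok → phonotactically legal
/kvjo/ — σ1 onset /kvj/ (1→2→5 rises), coda /∅/ ok → phonotactically legal
/vro.dsrwa/ — violates constraint 1: syllable 2 onset /dsrw/ has 4 consonants (> 3) → phonotactically illegal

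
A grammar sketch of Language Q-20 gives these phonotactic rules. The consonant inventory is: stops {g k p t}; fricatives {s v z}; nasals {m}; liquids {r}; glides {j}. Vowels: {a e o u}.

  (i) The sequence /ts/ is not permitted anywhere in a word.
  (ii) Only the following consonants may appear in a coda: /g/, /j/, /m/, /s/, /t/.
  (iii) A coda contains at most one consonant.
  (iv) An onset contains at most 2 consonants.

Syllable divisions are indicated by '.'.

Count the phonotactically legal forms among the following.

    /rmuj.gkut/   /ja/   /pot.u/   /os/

/rmuj.gkut/ — σ1 onset /rm/ (2C), coda /j/ ok; σ2 onset /gk/ (2C), coda /t/ ok → phonotactically legal
/ja/ — σ1 onset /j/, coda /∅/ ok → phonotactically legal
/pot.u/ — σ1 onset /p/, coda /t/ ok; σ2 onset /∅/, coda /∅/ ok → phonotactically legal
/os/ — σ1 onset /∅/, coda /s/ ok → phonotactically legal
Phonotactically legal: /rmuj.gkut/, /ja/, /pot.u/, /os/ → 4.

4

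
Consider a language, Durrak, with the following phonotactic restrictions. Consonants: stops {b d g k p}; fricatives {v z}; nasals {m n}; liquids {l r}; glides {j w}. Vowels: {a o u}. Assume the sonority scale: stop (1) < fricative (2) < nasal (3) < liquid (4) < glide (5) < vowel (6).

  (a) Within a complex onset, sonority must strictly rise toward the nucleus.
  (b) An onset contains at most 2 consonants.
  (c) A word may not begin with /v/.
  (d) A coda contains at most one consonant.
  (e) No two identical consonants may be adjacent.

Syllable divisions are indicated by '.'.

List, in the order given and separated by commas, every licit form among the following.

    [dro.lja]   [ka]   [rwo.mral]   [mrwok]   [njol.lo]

[dro.lja] — σ1 onset /dr/ (1→4 rises), coda /∅/ ok; σ2 onset /lj/ (4→5 rises), coda /∅/ ok → licit
[ka] — σ1 onset /k/, coda /∅/ ok → licit
[rwo.mral] — σ1 onset /rw/ (4→5 rises), coda /∅/ ok; σ2 onset /mr/ (3→4 rises), coda /l/ ok → licit
[mrwok] — violates constraint (b): syllable 1 onset /mrw/ has 3 consonants (> 2) → illicit
[njol.lo] — violates constraint (e): adjacent identical consonants /ll/ → illicit

[dro.lja], [ka], [rwo.mral]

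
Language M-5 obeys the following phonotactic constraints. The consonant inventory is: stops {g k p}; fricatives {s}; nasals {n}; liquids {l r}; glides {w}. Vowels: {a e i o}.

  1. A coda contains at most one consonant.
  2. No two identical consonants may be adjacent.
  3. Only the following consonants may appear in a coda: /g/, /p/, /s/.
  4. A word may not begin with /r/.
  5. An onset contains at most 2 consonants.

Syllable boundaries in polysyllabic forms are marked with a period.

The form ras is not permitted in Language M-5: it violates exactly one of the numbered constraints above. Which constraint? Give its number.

4

ras: word begins with /r/.
This is a violation of constraint 4: "A word may not begin with /r/."
The remaining constraints (1, 2, 3, 5) are satisfied.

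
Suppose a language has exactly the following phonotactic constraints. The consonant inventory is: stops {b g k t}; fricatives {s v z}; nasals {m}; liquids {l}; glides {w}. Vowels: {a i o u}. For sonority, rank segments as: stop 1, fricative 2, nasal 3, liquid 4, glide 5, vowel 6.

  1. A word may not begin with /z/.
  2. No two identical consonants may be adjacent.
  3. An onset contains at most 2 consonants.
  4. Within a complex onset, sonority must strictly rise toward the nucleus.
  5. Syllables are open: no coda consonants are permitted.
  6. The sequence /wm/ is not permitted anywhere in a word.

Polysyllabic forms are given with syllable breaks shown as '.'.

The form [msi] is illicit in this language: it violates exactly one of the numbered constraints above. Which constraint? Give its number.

4

[msi]: syllable 1 onset /ms/: /m/ (nasal, 3) → /s/ (fricative, 2) does not rise.
This is a violation of constraint 4: "Within a complex onset, sonority must strictly rise toward the nucleus."
The remaining constraints (1, 2, 3, 5, 6) are satisfied.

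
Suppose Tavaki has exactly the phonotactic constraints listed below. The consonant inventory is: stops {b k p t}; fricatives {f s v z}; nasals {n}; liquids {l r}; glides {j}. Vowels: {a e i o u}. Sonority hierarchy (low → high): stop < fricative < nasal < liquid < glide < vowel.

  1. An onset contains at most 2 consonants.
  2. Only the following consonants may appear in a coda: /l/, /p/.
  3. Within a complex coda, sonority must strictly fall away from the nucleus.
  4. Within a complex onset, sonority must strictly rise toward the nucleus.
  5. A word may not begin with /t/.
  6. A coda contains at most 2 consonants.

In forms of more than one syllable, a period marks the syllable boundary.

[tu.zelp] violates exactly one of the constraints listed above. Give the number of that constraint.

[tu.zelp]: word begins with /t/.
This is a violation of constraint 5: "A word may not begin with /t/."
The remaining constraints (1, 2, 3, 4, 6) are satisfied.

5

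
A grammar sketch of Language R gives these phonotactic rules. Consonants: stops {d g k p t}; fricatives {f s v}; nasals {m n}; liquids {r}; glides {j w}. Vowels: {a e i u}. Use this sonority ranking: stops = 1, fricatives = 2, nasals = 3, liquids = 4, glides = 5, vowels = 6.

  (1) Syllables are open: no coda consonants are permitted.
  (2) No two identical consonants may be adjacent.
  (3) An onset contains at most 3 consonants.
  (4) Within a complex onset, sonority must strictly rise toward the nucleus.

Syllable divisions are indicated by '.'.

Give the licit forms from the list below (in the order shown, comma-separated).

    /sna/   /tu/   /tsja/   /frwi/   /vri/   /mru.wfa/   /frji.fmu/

/sna/ — σ1 onset /sn/ (2→3 rises), coda /∅/ ok → licit
/tu/ — σ1 onset /t/, coda /∅/ ok → licit
/tsja/ — σ1 onset /tsj/ (1→2→5 rises), coda /∅/ ok → licit
/frwi/ — σ1 onset /frw/ (2→4→5 rises), coda /∅/ ok → licit
/vri/ — σ1 onset /vr/ (2→4 rises), coda /∅/ ok → licit
/mru.wfa/ — violates constraint 4: syllable 2 onset /wf/: /w/ (glide, 5) → /f/ (fricative, 2) does not rise → illicit
/frji.fmu/ — σ1 onset /frj/ (2→4→5 rises), coda /∅/ ok; σ2 onset /fm/ (2→3 rises), coda /∅/ ok → licit

/sna/, /tu/, /tsja/, /frwi/, /vri/, /frji.fmu/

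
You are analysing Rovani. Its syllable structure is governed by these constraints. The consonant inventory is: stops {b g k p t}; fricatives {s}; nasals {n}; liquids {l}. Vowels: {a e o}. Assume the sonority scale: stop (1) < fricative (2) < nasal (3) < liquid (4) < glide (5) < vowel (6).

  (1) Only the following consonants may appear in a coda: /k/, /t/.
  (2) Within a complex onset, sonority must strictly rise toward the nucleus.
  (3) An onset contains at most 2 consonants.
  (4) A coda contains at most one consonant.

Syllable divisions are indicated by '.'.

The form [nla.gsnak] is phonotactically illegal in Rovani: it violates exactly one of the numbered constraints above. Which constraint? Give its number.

[nla.gsnak]: syllable 2 onset /gsn/ has 3 consonants (> 2).
This is a violation of constraint 3: "An onset contains at most 2 consonants."
The remaining constraints (1, 2, 4) are satisfied.

3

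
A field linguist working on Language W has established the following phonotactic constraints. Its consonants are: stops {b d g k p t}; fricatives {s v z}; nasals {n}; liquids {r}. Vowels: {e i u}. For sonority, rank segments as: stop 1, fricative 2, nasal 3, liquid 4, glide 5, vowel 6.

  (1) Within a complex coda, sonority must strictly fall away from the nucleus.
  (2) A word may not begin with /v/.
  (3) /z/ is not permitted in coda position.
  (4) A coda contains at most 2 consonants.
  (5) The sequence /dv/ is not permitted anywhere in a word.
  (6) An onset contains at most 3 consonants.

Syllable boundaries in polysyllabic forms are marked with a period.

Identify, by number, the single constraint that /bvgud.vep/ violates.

/bvgud.vep/: contains banned sequence /dv/.
This is a violation of constraint 5: "The sequence /dv/ is not permitted anywhere in a word."
The remaining constraints (1, 2, 3, 4, 6) are satisfied.

5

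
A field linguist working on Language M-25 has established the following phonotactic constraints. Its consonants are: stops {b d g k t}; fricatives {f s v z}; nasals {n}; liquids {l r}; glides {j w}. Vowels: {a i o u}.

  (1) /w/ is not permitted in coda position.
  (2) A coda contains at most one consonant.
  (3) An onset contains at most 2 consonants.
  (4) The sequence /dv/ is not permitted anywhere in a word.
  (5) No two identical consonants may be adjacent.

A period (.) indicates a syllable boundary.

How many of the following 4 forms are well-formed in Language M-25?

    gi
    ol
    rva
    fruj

4

gi — σ1 onset /g/, coda /∅/ ok → well-formed
ol — σ1 onset /∅/, coda /l/ ok → well-formed
rva — σ1 onset /rv/ (2C), coda /∅/ ok → well-formed
fruj — σ1 onset /fr/ (2C), coda /j/ ok → well-formed
Well-formed: gi, ol, rva, fruj → 4.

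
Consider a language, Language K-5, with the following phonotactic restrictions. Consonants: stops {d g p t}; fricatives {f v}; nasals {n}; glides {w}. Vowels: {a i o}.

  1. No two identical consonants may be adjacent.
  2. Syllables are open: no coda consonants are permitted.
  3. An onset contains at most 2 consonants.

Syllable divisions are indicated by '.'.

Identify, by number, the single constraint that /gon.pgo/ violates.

2

/gon.pgo/: syllable 1 coda /n/ has 1 consonant (> 0).
This is a violation of constraint 2: "Syllables are open: no coda consonants are permitted."
The remaining constraints (1, 3) are satisfied.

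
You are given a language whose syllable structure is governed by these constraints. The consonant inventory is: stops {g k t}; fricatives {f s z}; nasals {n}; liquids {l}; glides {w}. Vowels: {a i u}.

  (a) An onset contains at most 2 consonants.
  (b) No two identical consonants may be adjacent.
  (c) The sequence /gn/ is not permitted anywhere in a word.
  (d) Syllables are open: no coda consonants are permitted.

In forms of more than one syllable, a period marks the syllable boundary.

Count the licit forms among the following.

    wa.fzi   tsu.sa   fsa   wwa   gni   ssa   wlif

3

wa.fzi — σ1 onset /w/, coda /∅/ ok; σ2 onset /fz/ (2C), coda /∅/ ok → licit
tsu.sa — σ1 onset /ts/ (2C), coda /∅/ ok; σ2 onset /s/, coda /∅/ ok → licit
fsa — σ1 onset /fs/ (2C), coda /∅/ ok → licit
wwa — violates constraint (b): adjacent identical consonants /ww/ → illicit
gni — violates constraint (c): contains banned sequence /gn/ → illicit
ssa — violates constraint (b): adjacent identical consonants /ss/ → illicit
wlif — violates constraint (d): syllable 1 coda /f/ has 1 consonant (> 0) → illicit
Licit: wa.fzi, tsu.sa, fsa → 3.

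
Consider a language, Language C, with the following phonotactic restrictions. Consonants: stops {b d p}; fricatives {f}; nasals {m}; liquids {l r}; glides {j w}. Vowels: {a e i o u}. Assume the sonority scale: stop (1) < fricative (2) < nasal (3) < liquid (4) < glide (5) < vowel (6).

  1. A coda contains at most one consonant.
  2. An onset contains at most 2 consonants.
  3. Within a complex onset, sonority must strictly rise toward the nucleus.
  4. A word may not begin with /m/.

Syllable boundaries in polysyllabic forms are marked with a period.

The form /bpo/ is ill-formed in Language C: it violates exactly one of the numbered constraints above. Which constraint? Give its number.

/bpo/: syllable 1 onset /bp/: /b/ (stop, 1) → /p/ (stop, 1) does not rise.
This is a violation of constraint 3: "Within a complex onset, sonority must strictly rise toward the nucleus."
The remaining constraints (1, 2, 4) are satisfied.

3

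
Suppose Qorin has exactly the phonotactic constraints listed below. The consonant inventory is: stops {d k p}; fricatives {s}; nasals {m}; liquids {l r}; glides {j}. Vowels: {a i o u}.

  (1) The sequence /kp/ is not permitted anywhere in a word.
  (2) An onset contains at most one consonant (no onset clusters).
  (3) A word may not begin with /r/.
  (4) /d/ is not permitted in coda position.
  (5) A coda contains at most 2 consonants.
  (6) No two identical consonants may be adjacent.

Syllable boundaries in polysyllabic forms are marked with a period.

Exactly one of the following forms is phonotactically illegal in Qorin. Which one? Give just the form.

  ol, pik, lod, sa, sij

lod

ol — σ1 onset /∅/, coda /l/ ok → phonotactically legal
pik — σ1 onset /p/, coda /k/ ok → phonotactically legal
lod — violates constraint 4: syllable 1 coda contains /d/ → phonotactically illegal
sa — σ1 onset /s/, coda /∅/ ok → phonotactically legal
sij — σ1 onset /s/, coda /j/ ok → phonotactically legal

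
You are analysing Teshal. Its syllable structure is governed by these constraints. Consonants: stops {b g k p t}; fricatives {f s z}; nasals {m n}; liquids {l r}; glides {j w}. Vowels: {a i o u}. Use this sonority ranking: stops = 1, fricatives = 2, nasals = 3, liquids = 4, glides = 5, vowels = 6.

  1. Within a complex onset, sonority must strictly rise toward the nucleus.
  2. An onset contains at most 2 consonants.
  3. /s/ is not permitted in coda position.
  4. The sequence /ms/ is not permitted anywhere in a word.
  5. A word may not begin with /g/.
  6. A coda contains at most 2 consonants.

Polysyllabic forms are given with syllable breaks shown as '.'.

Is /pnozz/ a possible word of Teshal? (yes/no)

yes

/pnozz/ — σ1 onset /pn/ (1→3 rises), coda /zz/ (2C) ok → well-formed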